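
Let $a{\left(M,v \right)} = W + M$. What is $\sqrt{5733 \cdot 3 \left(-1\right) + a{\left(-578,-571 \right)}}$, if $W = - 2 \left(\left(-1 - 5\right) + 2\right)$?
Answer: $i \sqrt{17769} \approx 133.3 i$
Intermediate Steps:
$W = 8$ ($W = - 2 \left(-6 + 2\right) = \left(-2\right) \left(-4\right) = 8$)
$a{\left(M,v \right)} = 8 + M$
$\sqrt{5733 \cdot 3 \left(-1\right) + a{\left(-578,-571 \right)}} = \sqrt{5733 \cdot 3 \left(-1\right) + \left(8 - 578\right)} = \sqrt{5733 \left(-3\right) - 570} = \sqrt{-17199 - 570} = \sqrt{-17769} = i \sqrt{17769}$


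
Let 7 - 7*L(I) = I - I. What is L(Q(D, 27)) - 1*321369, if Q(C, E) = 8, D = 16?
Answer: -321368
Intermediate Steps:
L(I) = 1 (L(I) = 1 - (I - I)/7 = 1 - ⅐*0 = 1 + 0 = 1)
L(Q(D, 27)) - 1*321369 = 1 - 1*321369 = 1 - 321369 = -321368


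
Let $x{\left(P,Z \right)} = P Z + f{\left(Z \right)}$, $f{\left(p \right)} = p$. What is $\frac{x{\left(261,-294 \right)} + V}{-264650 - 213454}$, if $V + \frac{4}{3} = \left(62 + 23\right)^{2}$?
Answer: $\frac{209413}{1434312} \approx 0.146$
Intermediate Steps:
$V = \frac{21671}{3}$ ($V = - \frac{4}{3} + \left(62 + 23\right)^{2} = - \frac{4}{3} + 85^{2} = - \frac{4}{3} + 7225 = \frac{21671}{3} \approx 7223.7$)
$x{\left(P,Z \right)} = Z + P Z$ ($x{\left(P,Z \right)} = P Z + Z = Z + P Z$)
$\frac{x{\left(261,-294 \right)} + V}{-264650 - 213454} = \frac{- 294 \left(1 + 261\right) + \frac{21671}{3}}{-264650 - 213454} = \frac{\left(-294\right) 262 + \frac{21671}{3}}{-478104} = \left(-77028 + \frac{21671}{3}\right) \left(- \frac{1}{478104}\right) = \left(- \frac{209413}{3}\right) \left(- \frac{1}{478104}\right) = \frac{209413}{1434312}$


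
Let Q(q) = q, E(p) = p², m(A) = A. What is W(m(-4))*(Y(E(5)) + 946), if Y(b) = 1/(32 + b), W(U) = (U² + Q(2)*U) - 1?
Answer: 377461/57 ≈ 6622.1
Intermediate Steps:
W(U) = -1 + U² + 2*U (W(U) = (U² + 2*U) - 1 = -1 + U² + 2*U)
W(m(-4))*(Y(E(5)) + 946) = (-1 + (-4)² + 2*(-4))*(1/(32 + 5²) + 946) = (-1 + 16 - 8)*(1/(32 + 25) + 946) = 7*(1/57 + 946) = 7*(53923/57) = 377461/57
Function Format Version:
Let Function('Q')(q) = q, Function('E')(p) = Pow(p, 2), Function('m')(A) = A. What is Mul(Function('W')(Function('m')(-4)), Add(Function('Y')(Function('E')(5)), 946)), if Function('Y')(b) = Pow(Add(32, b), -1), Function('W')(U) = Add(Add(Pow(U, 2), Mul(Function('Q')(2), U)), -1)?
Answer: Rational(377461, 57) ≈ 6622.1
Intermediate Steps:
Function('W')(U) = Add(-1, Pow(U, 2), Mul(2, U)) (Function('W')(U) = Add(Add(Pow(U, 2), Mul(2, U)), -1) = Add(-1, Pow(U, 2), Mul(2, U)))
Mul(Function('W')(Function('m')(-4)), Add(Function('Y')(Function('E')(5)), 946)) = Mul(Add(-1, Pow(-4, 2), Mul(2, -4)), Add(Pow(Add(32, Pow(5, 2)), -1), 946)) = Mul(Add(-1, 16, -8), Add(Pow(Add(32, 25), -1), 946)) = Mul(7, Add(Pow(57, -1), 946)) = Mul(7, Add(Rational(1, 57), 946)) = Mul(7, Rational(53923, 57)) = Rational(377461, 57)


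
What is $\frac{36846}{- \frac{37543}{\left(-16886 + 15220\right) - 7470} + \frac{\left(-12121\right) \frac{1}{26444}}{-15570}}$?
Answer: $\frac{17324958889006560}{1932225719987} \approx 8966.3$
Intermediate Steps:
$\frac{36846}{- \frac{37543}{\left(-16886 + 15220\right) - 7470} + \frac{\left(-12121\right) \frac{1}{26444}}{-15570}} = \frac{36846}{- \frac{37543}{-1666 - 7470} + \left(-12121\right) \frac{1}{26444} \left(- \frac{1}{15570}\right)} = \frac{36846}{- \frac{37543}{-9136} - - \frac{12121}{411733080}} = \frac{36846}{\left(-37543\right) \left(- \frac{1}{9136}\right) + \frac{12121}{411733080}} = \frac{36846}{\frac{37543}{9136} + \frac{12121}{411733080}} = \frac{36846}{\frac{1932225719987}{470199177360}} = 36846 \cdot \frac{470199177360}{1932225719987} = \frac{17324958889006560}{1932225719987}$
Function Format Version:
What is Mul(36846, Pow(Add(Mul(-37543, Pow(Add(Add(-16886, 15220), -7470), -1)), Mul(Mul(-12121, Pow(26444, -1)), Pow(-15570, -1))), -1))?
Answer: Rational(17324958889006560, 1932225719987) ≈ 8966.3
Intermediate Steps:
Mul(36846, Pow(Add(Mul(-37543, Pow(Add(Add(-16886, 15220), -7470), -1)), Mul(Mul(-12121, Pow(26444, -1)), Pow(-15570, -1))), -1)) = Mul(36846, Pow(Add(Mul(-37543, Pow(Add(-1666, -7470), -1)), Mul(Mul(-12121, Rational(1, 26444)), Rational(-1, 15570))), -1)) = Mul(36846, Pow(Add(Mul(-37543, Pow(-9136, -1)), Mul(Rational(-12121, 26444), Rational(-1, 15570))), -1)) = Mul(36846, Pow(Add(Mul(-37543, Rational(-1, 9136)), Rational(12121, 411733080)), -1)) = Mul(36846, Pow(Add(Rational(37543, 9136), Rational(12121, 411733080)), -1)) = Mul(36846, Pow(Rational(1932225719987, 470199177360), -1)) = Mul(36846, Rational(470199177360, 1932225719987)) = Rational(17324958889006560, 1932225719987)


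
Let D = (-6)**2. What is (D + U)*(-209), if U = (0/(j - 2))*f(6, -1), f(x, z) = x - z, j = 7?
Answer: -7524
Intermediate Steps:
U = 0 (U = (0/(7 - 2))*(6 - 1*(-1)) = (0/5)*(6 + 1) = ((1/5)*0)*7 = 0*7 = 0)
D = 36
(D + U)*(-209) = (36 + 0)*(-209) = 36*(-209) = -7524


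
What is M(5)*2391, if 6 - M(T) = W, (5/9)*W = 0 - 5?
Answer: 35865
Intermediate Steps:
W = -9 (W = 9*(0 - 5)/5 = (9/5)*(-5) = -9)
M(T) = 15 (M(T) = 6 - 1*(-9) = 6 + 9 = 15)
M(5)*2391 = 15*2391 = 35865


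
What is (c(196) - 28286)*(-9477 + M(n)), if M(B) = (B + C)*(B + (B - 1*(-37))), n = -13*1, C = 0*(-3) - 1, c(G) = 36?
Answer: 272075750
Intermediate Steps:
C = -1 (C = 0 - 1 = -1)
n = -13
M(B) = (-1 + B)*(37 + 2*B) (M(B) = (B - 1)*(B + (B - 1*(-37))) = (-1 + B)*(B + (B + 37)) = (-1 + B)*(B + (37 + B)) = (-1 + B)*(37 + 2*B))
(c(196) - 28286)*(-9477 + M(n)) = (36 - 28286)*(-9477 + (-37 + 2*(-13)² + 35*(-13))) = -28250*(-9477 + (-37 + 2*169 - 455)) = -28250*(-9477 + (-37 + 338 - 455)) = -28250*(-9477 - 154) = -28250*(-9631) = 272075750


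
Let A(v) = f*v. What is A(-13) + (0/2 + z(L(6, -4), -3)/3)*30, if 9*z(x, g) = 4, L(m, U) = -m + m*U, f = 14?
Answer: -1598/9 ≈ -177.56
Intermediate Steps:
L(m, U) = -m + U*m
z(x, g) = 4/9 (z(x, g) = (1/9)*4 = 4/9)
A(v) = 14*v
A(-13) + (0/2 + z(L(6, -4), -3)/3)*30 = 14*(-13) + (0/2 + (4/9)/3)*30 = -182 + (0*(1/2) + (4/9)*(1/3))*30 = -182 + (0 + 4/27)*30 = -182 + (4/27)*30 = -182 + 40/9 = -1598/9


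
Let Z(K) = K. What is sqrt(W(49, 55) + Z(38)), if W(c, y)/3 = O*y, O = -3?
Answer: I*sqrt(457) ≈ 21.378*I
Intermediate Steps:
W(c, y) = -9*y (W(c, y) = 3*(-3*y) = -9*y)
sqrt(W(49, 55) + Z(38)) = sqrt(-9*55 + 38) = sqrt(-495 + 38) = sqrt(-457) = I*sqrt(457)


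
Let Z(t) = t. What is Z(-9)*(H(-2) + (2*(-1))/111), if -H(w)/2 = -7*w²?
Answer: -18642/37 ≈ -503.84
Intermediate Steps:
H(w) = 14*w² (H(w) = -(-14)*w² = 14*w²)
Z(-9)*(H(-2) + (2*(-1))/111) = -9*(14*(-2)² + (2*(-1))/111) = -9*(14*4 - 2*1/111) = -9*(56 - 2/111) = -9*6214/111 = -18642/37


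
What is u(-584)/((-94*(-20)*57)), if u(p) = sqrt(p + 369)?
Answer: I*sqrt(215)/107160 ≈ 0.00013683*I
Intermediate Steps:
u(p) = sqrt(369 + p)
u(-584)/((-94*(-20)*57)) = sqrt(369 - 584)/((-94*(-20)*57)) = sqrt(-215)/((1880*57)) = (I*sqrt(215))/107160 = (I*sqrt(215))*(1/107160) = I*sqrt(215)/107160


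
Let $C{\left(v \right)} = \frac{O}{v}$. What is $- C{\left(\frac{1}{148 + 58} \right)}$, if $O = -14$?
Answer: $2884$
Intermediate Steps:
$C{\left(v \right)} = - \frac{14}{v}$
$- C{\left(\frac{1}{148 + 58} \right)} = - \frac{-14}{\frac{1}{148 + 58}} = - \frac{-14}{\frac{1}{206}} = - \left(-14\right) \frac{1}{\frac{1}{206}} = - \left(-14\right) 206 = \left(-1\right) \left(-2884\right) = 2884$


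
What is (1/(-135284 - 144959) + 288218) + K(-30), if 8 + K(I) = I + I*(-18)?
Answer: 80911758959/280243 ≈ 2.8872e+5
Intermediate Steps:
K(I) = -8 - 17*I (K(I) = -8 + (I + I*(-18)) = -8 + (I - 18*I) = -8 - 17*I)
(1/(-135284 - 144959) + 288218) + K(-30) = (1/(-135284 - 144959) + 288218) + (-8 - 17*(-30)) = (1/(-280243) + 288218) + (-8 + 510) = (-1/280243 + 288218) + 502 = 80771076973/280243 + 502 = 80911758959/280243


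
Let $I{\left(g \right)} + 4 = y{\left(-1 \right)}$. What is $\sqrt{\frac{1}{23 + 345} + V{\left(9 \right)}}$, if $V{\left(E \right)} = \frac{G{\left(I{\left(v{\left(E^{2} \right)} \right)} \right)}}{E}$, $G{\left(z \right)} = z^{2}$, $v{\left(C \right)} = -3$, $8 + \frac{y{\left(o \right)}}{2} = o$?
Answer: $\frac{\sqrt{4096783}}{276} \approx 7.3335$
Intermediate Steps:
$y{\left(o \right)} = -16 + 2 o$
$I{\left(g \right)} = -22$ ($I{\left(g \right)} = -4 + \left(-16 + 2 \left(-1\right)\right) = -4 - 18 = -22$)
$V{\left(E \right)} = \frac{484}{E}$ ($V{\left(E \right)} = \frac{\left(-22\right)^{2}}{E} = \frac{484}{E}$)
$\sqrt{\frac{1}{23 + 345} + V{\left(9 \right)}} = \sqrt{\frac{1}{23 + 345} + \frac{484}{9}} = \sqrt{\frac{1}{368} + 484 \cdot \frac{1}{9}} = \sqrt{\frac{1}{368} + \frac{484}{9}} = \sqrt{\frac{178121}{3312}} = \frac{\sqrt{4096783}}{276}$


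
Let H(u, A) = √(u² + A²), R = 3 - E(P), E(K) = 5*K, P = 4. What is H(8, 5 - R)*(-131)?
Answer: -262*√137 ≈ -3066.6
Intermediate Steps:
R = -17 (R = 3 - 5*4 = 3 - 1*20 = 3 - 20 = -17)
H(u, A) = √(A² + u²)
H(8, 5 - R)*(-131) = √((5 - 1*(-17))² + 8²)*(-131) = √((5 + 17)² + 64)*(-131) = √(22² + 64)*(-131) = √(484 + 64)*(-131) = √548*(-131) = (2*√137)*(-131) = -262*√137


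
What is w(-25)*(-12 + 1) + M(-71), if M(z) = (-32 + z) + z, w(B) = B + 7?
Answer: 24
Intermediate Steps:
w(B) = 7 + B
M(z) = -32 + 2*z
w(-25)*(-12 + 1) + M(-71) = (7 - 25)*(-12 + 1) + (-32 + 2*(-71)) = -18*(-11) + (-32 - 142) = 198 - 174 = 24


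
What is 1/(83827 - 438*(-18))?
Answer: 1/91711 ≈ 1.0904e-5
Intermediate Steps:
1/(83827 - 438*(-18)) = 1/(83827 + 7884) = 1/91711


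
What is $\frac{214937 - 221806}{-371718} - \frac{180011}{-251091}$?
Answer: $\frac{847383617}{1152284498} \approx 0.73539$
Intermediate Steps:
$\frac{214937 - 221806}{-371718} - \frac{180011}{-251091} = \left(-6869\right) \left(- \frac{1}{371718}\right) - - \frac{180011}{251091} = \frac{6869}{371718} + \frac{180011}{251091} = \frac{847383617}{1152284498}$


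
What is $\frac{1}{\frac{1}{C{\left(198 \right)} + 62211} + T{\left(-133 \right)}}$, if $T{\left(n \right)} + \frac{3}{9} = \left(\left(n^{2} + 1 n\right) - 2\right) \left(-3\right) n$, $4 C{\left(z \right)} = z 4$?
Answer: $\frac{20803}{145705162004} \approx 1.4277 \cdot 10^{-7}$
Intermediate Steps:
$C{\left(z \right)} = z$ ($C{\left(z \right)} = \frac{z 4}{4} = \frac{4 z}{4} = z$)
$T{\left(n \right)} = - \frac{1}{3} + n \left(6 - 3 n - 3 n^{2}\right)$ ($T{\left(n \right)} = - \frac{1}{3} + \left(\left(n^{2} + 1 n\right) - 2\right) \left(-3\right) n = - \frac{1}{3} + \left(\left(n^{2} + n\right) - 2\right) \left(-3\right) n = - \frac{1}{3} + \left(\left(n + n^{2}\right) - 2\right) \left(-3\right) n = - \frac{1}{3} + \left(-2 + n + n^{2}\right) \left(-3\right) n = - \frac{1}{3} + \left(6 - 3 n - 3 n^{2}\right) n = - \frac{1}{3} + n \left(6 - 3 n - 3 n^{2}\right)$)
$\frac{1}{\frac{1}{C{\left(198 \right)} + 62211} + T{\left(-133 \right)}} = \frac{1}{\frac{1}{198 + 62211} - \left(\frac{2395}{3} - 7057911 + 53067\right)} = \frac{1}{\frac{1}{62409} - - \frac{21012137}{3}} = \frac{1}{\frac{1}{62409} + \frac{21012137}{3}} = \frac{1}{\frac{145705162004}{20803}} = \frac{20803}{145705162004}$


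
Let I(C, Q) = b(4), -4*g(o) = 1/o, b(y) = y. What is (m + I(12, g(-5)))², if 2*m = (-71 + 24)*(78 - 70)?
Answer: 33856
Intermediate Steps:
g(o) = -1/(4*o)
I(C, Q) = 4
m = -188 (m = ((-71 + 24)*(78 - 70))/2 = (-47*8)/2 = (½)*(-376) = -188)
(m + I(12, g(-5)))² = (-188 + 4)² = (-184)² = 33856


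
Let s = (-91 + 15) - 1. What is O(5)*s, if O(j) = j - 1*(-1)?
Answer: -462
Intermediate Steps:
O(j) = 1 + j (O(j) = j + 1 = 1 + j)
s = -77 (s = -76 - 1 = -77)
O(5)*s = (1 + 5)*(-77) = 6*(-77) = -462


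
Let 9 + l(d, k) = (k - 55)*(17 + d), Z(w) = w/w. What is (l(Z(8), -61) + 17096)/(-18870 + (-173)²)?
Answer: 14999/11059 ≈ 1.3563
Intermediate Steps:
Z(w) = 1
l(d, k) = -9 + (-55 + k)*(17 + d) (l(d, k) = -9 + (k - 55)*(17 + d) = -9 + (-55 + k)*(17 + d))
(l(Z(8), -61) + 17096)/(-18870 + (-173)²) = ((-944 - 55*1 + 17*(-61) + 1*(-61)) + 17096)/(-18870 + (-173)²) = ((-944 - 55 - 1037 - 61) + 17096)/(-18870 + 29929) = (-2097 + 17096)/11059 = 14999*(1/11059) = 14999/11059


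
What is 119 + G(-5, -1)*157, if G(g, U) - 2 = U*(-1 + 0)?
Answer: 590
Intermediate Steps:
G(g, U) = 2 - U (G(g, U) = 2 + U*(-1 + 0) = 2 + U*(-1) = 2 - U)
119 + G(-5, -1)*157 = 119 + (2 - 1*(-1))*157 = 119 + (2 + 1)*157 = 119 + 3*157 = 119 + 471 = 590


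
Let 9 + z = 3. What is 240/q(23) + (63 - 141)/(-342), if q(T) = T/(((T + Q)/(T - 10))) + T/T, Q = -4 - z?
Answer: 9617/513 ≈ 18.747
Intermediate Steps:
z = -6 (z = -9 + 3 = -6)
Q = 2 (Q = -4 - 1*(-6) = -4 + 6 = 2)
q(T) = 1 + T*(-10 + T)/(2 + T) (q(T) = T/(((T + 2)/(T - 10))) + T/T = T/(((2 + T)/(-10 + T))) + 1 = T*((-10 + T)/(2 + T)) + 1 = T*(-10 + T)/(2 + T) + 1 = 1 + T*(-10 + T)/(2 + T))
240/q(23) + (63 - 141)/(-342) = 240/(((2 + 23² - 9*23)/(2 + 23))) + (63 - 141)/(-342) = 240/(((2 + 529 - 207)/25)) - 78*(-1/342) = 240/(((1/25)*324)) + 13/57 = 240/(324/25) + 13/57 = 240*(25/324) + 13/57 = 500/27 + 13/57 = 9617/513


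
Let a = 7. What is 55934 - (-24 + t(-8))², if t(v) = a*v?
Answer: 49534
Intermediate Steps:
t(v) = 7*v
55934 - (-24 + t(-8))² = 55934 - (-24 + 7*(-8))² = 55934 - (-24 - 56)² = 55934 - 1*(-80)² = 55934 - 1*6400 = 55934 - 6400 = 49534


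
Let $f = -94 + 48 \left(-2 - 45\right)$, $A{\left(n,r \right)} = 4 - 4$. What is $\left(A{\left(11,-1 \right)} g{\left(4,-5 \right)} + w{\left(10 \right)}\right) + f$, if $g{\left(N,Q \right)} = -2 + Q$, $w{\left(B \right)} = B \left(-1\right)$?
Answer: $-2360$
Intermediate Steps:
$w{\left(B \right)} = - B$
$A{\left(n,r \right)} = 0$
$f = -2350$ ($f = -94 + 48 \left(-47\right) = -94 - 2256 = -2350$)
$\left(A{\left(11,-1 \right)} g{\left(4,-5 \right)} + w{\left(10 \right)}\right) + f = \left(0 \left(-2 - 5\right) - 10\right) - 2350 = \left(0 \left(-7\right) - 10\right) - 2350 = \left(0 - 10\right) - 2350 = -10 - 2350 = -2360$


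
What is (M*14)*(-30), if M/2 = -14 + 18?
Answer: -3360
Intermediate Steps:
M = 8 (M = 2*(-14 + 18) = 2*4 = 8)
(M*14)*(-30) = (8*14)*(-30) = 112*(-30) = -3360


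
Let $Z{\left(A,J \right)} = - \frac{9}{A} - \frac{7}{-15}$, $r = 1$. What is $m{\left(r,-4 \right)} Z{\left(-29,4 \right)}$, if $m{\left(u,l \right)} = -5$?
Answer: $- \frac{338}{87} \approx -3.8851$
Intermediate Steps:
$Z{\left(A,J \right)} = \frac{7}{15} - \frac{9}{A}$ ($Z{\left(A,J \right)} = - \frac{9}{A} - - \frac{7}{15} = - \frac{9}{A} + \frac{7}{15} = \frac{7}{15} - \frac{9}{A}$)
$m{\left(r,-4 \right)} Z{\left(-29,4 \right)} = - 5 \left(\frac{7}{15} - \frac{9}{-29}\right) = - 5 \left(\frac{7}{15} - - \frac{9}{29}\right) = - 5 \left(\frac{7}{15} + \frac{9}{29}\right) = \left(-5\right) \frac{338}{435} = - \frac{338}{87}$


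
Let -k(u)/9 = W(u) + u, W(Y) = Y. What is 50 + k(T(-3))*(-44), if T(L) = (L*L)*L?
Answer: -21334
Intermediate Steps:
T(L) = L³ (T(L) = L²*L = L³)
k(u) = -18*u (k(u) = -9*(u + u) = -18*u)
50 + k(T(-3))*(-44) = 50 - 18*(-3)³*(-44) = 50 - 18*(-27)*(-44) = 50 + 486*(-44) = 50 - 21384 = -21334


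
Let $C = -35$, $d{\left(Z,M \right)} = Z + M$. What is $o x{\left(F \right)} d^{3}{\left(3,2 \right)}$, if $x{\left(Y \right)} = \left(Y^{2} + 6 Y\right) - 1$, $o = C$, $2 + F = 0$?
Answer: $39375$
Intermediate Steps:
$F = -2$ ($F = -2 + 0 = -2$)
$d{\left(Z,M \right)} = M + Z$
$o = -35$
$x{\left(Y \right)} = -1 + Y^{2} + 6 Y$
$o x{\left(F \right)} d^{3}{\left(3,2 \right)} = - 35 \left(-1 + \left(-2\right)^{2} + 6 \left(-2\right)\right) \left(2 + 3\right)^{3} = - 35 \left(-1 + 4 - 12\right) 5^{3} = \left(-35\right) \left(-9\right) 125 = 315 \cdot 125 = 39375$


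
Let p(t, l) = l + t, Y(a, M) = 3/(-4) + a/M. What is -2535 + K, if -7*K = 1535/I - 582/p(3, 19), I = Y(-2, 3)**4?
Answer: -2375529192/918731 ≈ -2585.7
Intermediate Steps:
Y(a, M) = -3/4 + a/M (Y(a, M) = 3*(-1/4) + a/M = -3/4 + a/M)
I = 83521/20736 (I = (-3/4 - 2/3)**4 = (-17/12)**4 = 83521/20736 ≈ 4.0278)
K = -46546107/918731 (K = -(1535/(83521/20736) - 582/(19 + 3))/7 = -(1535*(20736/83521) - 582/22)/7 = -(31829760/83521 - 582*1/22)/7 = -(31829760/83521 - 291/11)/7 = -1/7*325822749/918731 = -46546107/918731 ≈ -50.663)
-2535 + K = -2535 - 46546107/918731 = -2375529192/918731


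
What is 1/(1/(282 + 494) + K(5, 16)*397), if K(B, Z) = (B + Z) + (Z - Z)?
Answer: 776/6469513 ≈ 0.00011995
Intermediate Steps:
K(B, Z) = B + Z (K(B, Z) = (B + Z) + 0 = B + Z)
1/(1/(282 + 494) + K(5, 16)*397) = 1/(1/(282 + 494) + (5 + 16)*397) = 1/(1/776 + 21*397) = 1/(1/776 + 8337) = 1/(6469513/776) = 776/6469513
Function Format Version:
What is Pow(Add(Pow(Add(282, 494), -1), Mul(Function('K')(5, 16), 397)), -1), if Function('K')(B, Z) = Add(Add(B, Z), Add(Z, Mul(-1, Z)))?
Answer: Rational(776, 6469513) ≈ 0.00011995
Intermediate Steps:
Function('K')(B, Z) = Add(B, Z) (Function('K')(B, Z) = Add(Add(B, Z), 0) = Add(B, Z))
Pow(Add(Pow(Add(282, 494), -1), Mul(Function('K')(5, 16), 397)), -1) = Pow(Add(Pow(Add(282, 494), -1), Mul(Add(5, 16), 397)), -1) = Pow(Add(Pow(776, -1), Mul(21, 397)), -1) = Pow(Add(Rational(1, 776), 8337), -1) = Pow(Rational(6469513, 776), -1) = Rational(776, 6469513)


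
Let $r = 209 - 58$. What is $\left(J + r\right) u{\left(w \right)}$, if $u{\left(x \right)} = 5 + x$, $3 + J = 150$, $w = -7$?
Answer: $-596$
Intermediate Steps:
$J = 147$ ($J = -3 + 150 = 147$)
$r = 151$
$\left(J + r\right) u{\left(w \right)} = \left(147 + 151\right) \left(5 - 7\right) = 298 \left(-2\right) = -596$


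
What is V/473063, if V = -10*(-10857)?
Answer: 108570/473063 ≈ 0.22950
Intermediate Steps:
V = 108570
V/473063 = 108570/473063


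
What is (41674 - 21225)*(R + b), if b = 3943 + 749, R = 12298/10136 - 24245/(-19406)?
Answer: 4720636946044305/49174804 ≈ 9.5997e+7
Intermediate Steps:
R = 121100577/49174804 (R = 12298*(1/10136) - 24245*(-1/19406) = 6149/5068 + 24245/19406 = 121100577/49174804 ≈ 2.4627)
b = 4692
(41674 - 21225)*(R + b) = (41674 - 21225)*(121100577/49174804 + 4692) = 20449*(230849280945/49174804) = 4720636946044305/49174804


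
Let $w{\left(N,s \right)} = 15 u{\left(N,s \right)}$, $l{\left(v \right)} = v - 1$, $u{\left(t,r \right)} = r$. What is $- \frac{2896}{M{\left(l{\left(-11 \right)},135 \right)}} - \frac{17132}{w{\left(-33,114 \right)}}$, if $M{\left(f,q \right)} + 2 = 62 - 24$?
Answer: $- \frac{8594}{95} \approx -90.463$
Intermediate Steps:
$l{\left(v \right)} = -1 + v$ ($l{\left(v \right)} = v - 1 = -1 + v$)
$w{\left(N,s \right)} = 15 s$
$M{\left(f,q \right)} = 36$ ($M{\left(f,q \right)} = -2 + \left(62 - 24\right) = -2 + 38 = 36$)
$- \frac{2896}{M{\left(l{\left(-11 \right)},135 \right)}} - \frac{17132}{w{\left(-33,114 \right)}} = - \frac{2896}{36} - \frac{17132}{15 \cdot 114} = \left(-2896\right) \frac{1}{36} - \frac{17132}{1710} = - \frac{724}{9} - \frac{8566}{855} = - \frac{8594}{95}$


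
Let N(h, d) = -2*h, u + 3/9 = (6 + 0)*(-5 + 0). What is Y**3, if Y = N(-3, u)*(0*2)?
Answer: 0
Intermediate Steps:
u = -91/3 (u = -1/3 + (6 + 0)*(-5 + 0) = -1/3 + 6*(-5) = -1/3 - 30 = -91/3 ≈ -30.333)
Y = 0 (Y = (-2*(-3))*(0*2) = 6*0 = 0)
Y**3 = 0**3 = 0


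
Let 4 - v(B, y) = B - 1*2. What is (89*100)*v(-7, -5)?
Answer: 115700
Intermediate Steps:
v(B, y) = 6 - B (v(B, y) = 4 - (B - 1*2) = 4 - (B - 2) = 4 - (-2 + B) = 4 + (2 - B) = 6 - B)
(89*100)*v(-7, -5) = (89*100)*(6 - 1*(-7)) = 8900*(6 + 7) = 8900*13 = 115700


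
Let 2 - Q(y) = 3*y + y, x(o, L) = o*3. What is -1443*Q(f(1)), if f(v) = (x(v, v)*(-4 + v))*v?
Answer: -54834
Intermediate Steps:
x(o, L) = 3*o
f(v) = 3*v²*(-4 + v) (f(v) = ((3*v)*(-4 + v))*v = (3*v*(-4 + v))*v = 3*v²*(-4 + v))
Q(y) = 2 - 4*y (Q(y) = 2 - (3*y + y) = 2 - 4*y)
-1443*Q(f(1)) = -1443*(2 - 12*1²*(-4 + 1)) = -1443*(2 - 12*(-3)) = -1443*(2 - 4*(-9)) = -1443*(2 + 36) = -1443*38 = -54834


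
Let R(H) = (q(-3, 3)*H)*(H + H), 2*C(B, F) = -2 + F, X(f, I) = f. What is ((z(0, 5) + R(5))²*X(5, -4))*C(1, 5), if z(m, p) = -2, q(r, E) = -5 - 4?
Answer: 1532280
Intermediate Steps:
C(B, F) = -1 + F/2 (C(B, F) = (-2 + F)/2 = -1 + F/2)
q(r, E) = -9
R(H) = -18*H² (R(H) = (-9*H)*(H + H) = (-9*H)*(2*H) = -18*H²)
((z(0, 5) + R(5))²*X(5, -4))*C(1, 5) = ((-2 - 18*5²)²*5)*(-1 + (½)*5) = ((-2 - 18*25)²*5)*(-1 + 5/2) = ((-2 - 450)²*5)*(3/2) = ((-452)²*5)*(3/2) = (204304*5)*(3/2) = 1021520*(3/2) = 1532280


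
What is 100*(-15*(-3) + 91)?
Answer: 13600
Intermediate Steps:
100*(-15*(-3) + 91) = 100*(45 + 91) = 100*136 = 13600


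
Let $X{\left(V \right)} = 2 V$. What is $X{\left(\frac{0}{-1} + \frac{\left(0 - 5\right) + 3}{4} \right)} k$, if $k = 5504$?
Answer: $-5504$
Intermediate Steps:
$X{\left(\frac{0}{-1} + \frac{\left(0 - 5\right) + 3}{4} \right)} k = 2 \left(\frac{0}{-1} + \frac{\left(0 - 5\right) + 3}{4}\right) 5504 = 2 \left(0 \left(-1\right) + \left(-5 + 3\right) \frac{1}{4}\right) 5504 = 2 \left(0 - \frac{1}{2}\right) 5504 = 2 \left(- \frac{1}{2}\right) 5504 = \left(-1\right) 5504 = -5504$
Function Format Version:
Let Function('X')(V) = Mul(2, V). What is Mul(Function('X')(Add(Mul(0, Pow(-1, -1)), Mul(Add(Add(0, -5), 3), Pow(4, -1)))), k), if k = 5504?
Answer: -5504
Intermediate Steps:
Mul(Function('X')(Add(Mul(0, Pow(-1, -1)), Mul(Add(Add(0, -5), 3), Pow(4, -1)))), k) = Mul(Mul(2, Add(Mul(0, Pow(-1, -1)), Mul(Add(Add(0, -5), 3), Pow(4, -1)))), 5504) = Mul(Mul(2, Add(Mul(0, -1), Mul(Add(-5, 3), Rational(1, 4)))), 5504) = Mul(Mul(2, Add(0, Mul(-2, Rational(1, 4)))), 5504) = Mul(Mul(2, Add(0, Rational(-1, 2))), 5504) = Mul(Mul(2, Rational(-1, 2)), 5504) = Mul(-1, 5504) = -5504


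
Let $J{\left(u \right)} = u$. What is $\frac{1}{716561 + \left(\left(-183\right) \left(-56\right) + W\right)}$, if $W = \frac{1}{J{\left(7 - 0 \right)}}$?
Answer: $\frac{7}{5087664} \approx 1.3759 \cdot 10^{-6}$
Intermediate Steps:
$W = \frac{1}{7}$ ($W = \frac{1}{7 - 0} = \frac{1}{7 + 0} = \frac{1}{7} \approx 0.14286$)
$\frac{1}{716561 + \left(\left(-183\right) \left(-56\right) + W\right)} = \frac{1}{716561 + \left(\left(-183\right) \left(-56\right) + \frac{1}{7}\right)} = \frac{1}{716561 + \left(10248 + \frac{1}{7}\right)} = \frac{1}{716561 + \frac{71737}{7}} = \frac{1}{\frac{5087664}{7}} = \frac{7}{5087664}$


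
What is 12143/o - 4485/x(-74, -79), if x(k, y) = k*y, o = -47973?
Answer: -286146883/280450158 ≈ -1.0203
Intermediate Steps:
12143/o - 4485/x(-74, -79) = 12143/(-47973) - 4485/((-74*(-79))) = 12143*(-1/47973) - 4485/5846 = -12143/47973 - 4485*1/5846 = -12143/47973 - 4485/5846 = -286146883/280450158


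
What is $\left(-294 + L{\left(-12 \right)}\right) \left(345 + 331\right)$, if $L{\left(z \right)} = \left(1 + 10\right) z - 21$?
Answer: $-302172$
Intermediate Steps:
$L{\left(z \right)} = -21 + 11 z$ ($L{\left(z \right)} = 11 z - 21 = -21 + 11 z$)
$\left(-294 + L{\left(-12 \right)}\right) \left(345 + 331\right) = \left(-294 + \left(-21 + 11 \left(-12\right)\right)\right) \left(345 + 331\right) = \left(-294 - 153\right) 676 = \left(-447\right) 676 = -302172$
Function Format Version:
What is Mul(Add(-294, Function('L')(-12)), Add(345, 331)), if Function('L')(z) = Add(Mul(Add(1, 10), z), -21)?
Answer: -302172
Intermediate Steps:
Function('L')(z) = Add(-21, Mul(11, z)) (Function('L')(z) = Add(Mul(11, z), -21) = Add(-21, Mul(11, z)))
Mul(Add(-294, Function('L')(-12)), Add(345, 331)) = Mul(Add(-294, Add(-21, Mul(11, -12))), Add(345, 331)) = Mul(Add(-294, Add(-21, -132)), 676) = Mul(Add(-294, -153), 676) = Mul(-447, 676) = -302172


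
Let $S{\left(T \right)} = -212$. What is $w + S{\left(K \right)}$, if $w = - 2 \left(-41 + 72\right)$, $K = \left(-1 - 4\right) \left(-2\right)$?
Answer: $-274$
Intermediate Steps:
$K = 10$ ($K = \left(-5\right) \left(-2\right) = 10$)
$w = -62$ ($w = \left(-2\right) 31 = -62$)
$w + S{\left(K \right)} = -62 - 212 = -274$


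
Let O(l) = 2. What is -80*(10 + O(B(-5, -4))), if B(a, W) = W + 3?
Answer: -960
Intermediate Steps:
B(a, W) = 3 + W
-80*(10 + O(B(-5, -4))) = -80*(10 + 2) = -80*12 = -960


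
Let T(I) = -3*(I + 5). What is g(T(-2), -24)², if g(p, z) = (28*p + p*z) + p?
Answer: 2025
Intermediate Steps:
T(I) = -15 - 3*I (T(I) = -3*(5 + I) = -15 - 3*I)
g(p, z) = 29*p + p*z
g(T(-2), -24)² = ((-15 - 3*(-2))*(29 - 24))² = ((-15 + 6)*5)² = (-9*5)² = (-45)² = 2025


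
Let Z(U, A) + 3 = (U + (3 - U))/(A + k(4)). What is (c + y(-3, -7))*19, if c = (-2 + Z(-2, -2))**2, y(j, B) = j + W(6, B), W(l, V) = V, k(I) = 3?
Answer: -114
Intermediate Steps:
y(j, B) = B + j (y(j, B) = j + B = B + j)
Z(U, A) = -3 + 3/(3 + A) (Z(U, A) = -3 + (U + (3 - U))/(A + 3) = -3 + 3/(3 + A))
c = 4 (c = (-2 + 3*(-2 - 1*(-2))/(3 - 2))**2 = (-2 + 3*(-2 + 2)/1)**2 = (-2 + 3*1*0)**2 = (-2 + 0)**2 = (-2)**2 = 4)
(c + y(-3, -7))*19 = (4 + (-7 - 3))*19 = (4 - 10)*19 = -6*19 = -114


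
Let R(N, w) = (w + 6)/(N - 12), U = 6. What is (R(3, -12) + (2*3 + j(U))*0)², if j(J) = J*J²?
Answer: 4/9 ≈ 0.44444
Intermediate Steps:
j(J) = J³
R(N, w) = (6 + w)/(-12 + N)
(R(3, -12) + (2*3 + j(U))*0)² = ((6 - 12)/(-12 + 3) + (2*3 + 6³)*0)² = (-6/(-9) + (6 + 216)*0)² = (-⅑*(-6) + 222*0)² = (⅔ + 0)² = (⅔)² = 4/9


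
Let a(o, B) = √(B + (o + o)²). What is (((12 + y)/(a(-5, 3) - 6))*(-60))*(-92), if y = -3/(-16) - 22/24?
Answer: 373290/67 + 62215*√103/67 ≈ 14996.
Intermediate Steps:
y = -35/48 (y = -3*(-1/16) - 22*1/24 = 3/16 - 11/12 = -35/48 ≈ -0.72917)
a(o, B) = √(B + 4*o²) (a(o, B) = √(B + (2*o)²) = √(B + 4*o²))
(((12 + y)/(a(-5, 3) - 6))*(-60))*(-92) = (((12 - 35/48)/(√(3 + 4*(-5)²) - 6))*(-60))*(-92) = ((541/(48*(√(3 + 4*25) - 6)))*(-60))*(-92) = ((541/(48*(√(3 + 100) - 6)))*(-60))*(-92) = ((541/(48*(√103 - 6)))*(-60))*(-92) = ((541/(48*(-6 + √103)))*(-60))*(-92) = -2705/(4*(-6 + √103))*(-92) = 62215/(-6 + √103)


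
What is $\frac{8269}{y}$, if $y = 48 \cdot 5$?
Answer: $\frac{8269}{240} \approx 34.454$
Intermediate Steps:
$y = 240$
$\frac{8269}{y} = \frac{8269}{240}$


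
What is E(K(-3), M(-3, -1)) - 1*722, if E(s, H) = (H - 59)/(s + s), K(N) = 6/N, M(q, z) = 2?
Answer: -2831/4 ≈ -707.75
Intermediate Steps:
E(s, H) = (-59 + H)/(2*s) (E(s, H) = (-59 + H)/((2*s)) = (-59 + H)*(1/(2*s)) = (-59 + H)/(2*s))
E(K(-3), M(-3, -1)) - 1*722 = (-59 + 2)/(2*((6/(-3)))) - 1*722 = (1/2)*(-57)/(6*(-1/3)) - 722 = (1/2)*(-57)/(-2) - 722 = (1/2)*(-1/2)*(-57) - 722 = 57/4 - 722 = -2831/4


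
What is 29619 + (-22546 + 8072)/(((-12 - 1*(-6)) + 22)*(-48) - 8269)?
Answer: 267681377/9037 ≈ 29621.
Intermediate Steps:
29619 + (-22546 + 8072)/(((-12 - 1*(-6)) + 22)*(-48) - 8269) = 29619 - 14474/(((-12 + 6) + 22)*(-48) - 8269) = 29619 - 14474/((-6 + 22)*(-48) - 8269) = 29619 - 14474/(16*(-48) - 8269) = 29619 - 14474/(-768 - 8269) = 29619 - 14474/(-9037) = 29619 - 14474*(-1/9037) = 29619 + 14474/9037 = 267681377/9037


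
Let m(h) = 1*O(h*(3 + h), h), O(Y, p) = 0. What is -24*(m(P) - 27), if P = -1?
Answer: 648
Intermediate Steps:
m(h) = 0 (m(h) = 1*0 = 0)
-24*(m(P) - 27) = -24*(0 - 27) = -24*(-27) = 648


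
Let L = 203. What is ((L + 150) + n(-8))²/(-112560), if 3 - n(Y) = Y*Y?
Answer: -5329/7035 ≈ -0.75750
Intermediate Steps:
n(Y) = 3 - Y² (n(Y) = 3 - Y*Y = 3 - Y²)
((L + 150) + n(-8))²/(-112560) = ((203 + 150) + (3 - 1*(-8)²))²/(-112560) = (353 + (3 - 1*64))²*(-1/112560) = (353 + (3 - 64))²*(-1/112560) = (353 - 61)²*(-1/112560) = 292²*(-1/112560) = 85264*(-1/112560) = -5329/7035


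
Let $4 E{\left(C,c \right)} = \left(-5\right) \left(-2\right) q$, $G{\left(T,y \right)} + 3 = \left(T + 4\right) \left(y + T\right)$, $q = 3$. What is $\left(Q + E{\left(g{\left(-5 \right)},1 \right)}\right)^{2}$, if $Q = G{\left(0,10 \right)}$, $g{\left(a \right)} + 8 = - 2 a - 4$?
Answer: $\frac{7921}{4} \approx 1980.3$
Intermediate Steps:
$g{\left(a \right)} = -12 - 2 a$ ($g{\left(a \right)} = -8 - \left(4 + 2 a\right) = -12 - 2 a$)
$G{\left(T,y \right)} = -3 + \left(4 + T\right) \left(T + y\right)$ ($G{\left(T,y \right)} = -3 + \left(T + 4\right) \left(y + T\right) = -3 + \left(4 + T\right) \left(T + y\right)$)
$E{\left(C,c \right)} = \frac{15}{2}$ ($E{\left(C,c \right)} = \frac{\left(-5\right) \left(-2\right) 3}{4} = \frac{10 \cdot 3}{4} = \frac{1}{4} \cdot 30 = \frac{15}{2}$)
$Q = 37$ ($Q = -3 + 0^{2} + 4 \cdot 0 + 4 \cdot 10 + 0 \cdot 10 = -3 + 0 + 0 + 40 + 0 = 37$)
$\left(Q + E{\left(g{\left(-5 \right)},1 \right)}\right)^{2} = \left(37 + \frac{15}{2}\right)^{2} = \left(\frac{89}{2}\right)^{2} = \frac{7921}{4}$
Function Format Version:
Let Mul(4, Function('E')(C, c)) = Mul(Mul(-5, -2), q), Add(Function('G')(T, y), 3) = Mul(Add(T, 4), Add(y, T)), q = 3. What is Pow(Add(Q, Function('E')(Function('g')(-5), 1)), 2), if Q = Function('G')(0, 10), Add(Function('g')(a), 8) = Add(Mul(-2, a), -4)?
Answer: Rational(7921, 4) ≈ 1980.3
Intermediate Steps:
Function('g')(a) = Add(-12, Mul(-2, a)) (Function('g')(a) = Add(-8, Add(Mul(-2, a), -4)) = Add(-8, Add(-4, Mul(-2, a))) = Add(-12, Mul(-2, a)))
Function('G')(T, y) = Add(-3, Mul(Add(4, T), Add(T, y))) (Function('G')(T, y) = Add(-3, Mul(Add(T, 4), Add(y, T))) = Add(-3, Mul(Add(4, T), Add(T, y))))
Function('E')(C, c) = Rational(15, 2) (Function('E')(C, c) = Mul(Rational(1, 4), Mul(Mul(-5, -2), 3)) = Mul(Rational(1, 4), Mul(10, 3)) = Mul(Rational(1, 4), 30) = Rational(15, 2))
Q = 37 (Q = Add(-3, Pow(0, 2), Mul(4, 0), Mul(4, 10), Mul(0, 10)) = Add(-3, 0, 0, 40, 0) = 37)
Pow(Add(Q, Function('E')(Function('g')(-5), 1)), 2) = Pow(Add(37, Rational(15, 2)), 2) = Pow(Rational(89, 2), 2) = Rational(7921, 4)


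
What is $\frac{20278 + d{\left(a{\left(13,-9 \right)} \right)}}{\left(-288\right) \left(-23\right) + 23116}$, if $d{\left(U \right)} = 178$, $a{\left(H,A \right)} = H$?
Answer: $\frac{5114}{7435} \approx 0.68783$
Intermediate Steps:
$\frac{20278 + d{\left(a{\left(13,-9 \right)} \right)}}{\left(-288\right) \left(-23\right) + 23116} = \frac{20278 + 178}{\left(-288\right) \left(-23\right) + 23116} = \frac{20456}{6624 + 23116} = \frac{20456}{29740} = 20456 \cdot \frac{1}{29740} = \frac{5114}{7435}$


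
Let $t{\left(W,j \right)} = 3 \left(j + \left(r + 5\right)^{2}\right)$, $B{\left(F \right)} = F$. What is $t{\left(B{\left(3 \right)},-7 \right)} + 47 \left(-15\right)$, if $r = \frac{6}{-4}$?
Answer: $- \frac{2757}{4} \approx -689.25$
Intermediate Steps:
$r = - \frac{3}{2}$ ($r = 6 \left(- \frac{1}{4}\right) = - \frac{3}{2} \approx -1.5$)
$t{\left(W,j \right)} = \frac{147}{4} + 3 j$ ($t{\left(W,j \right)} = 3 \left(j + \left(- \frac{3}{2} + 5\right)^{2}\right) = 3 \left(j + \left(\frac{7}{2}\right)^{2}\right) = 3 \left(j + \frac{49}{4}\right) = 3 \left(\frac{49}{4} + j\right) = \frac{147}{4} + 3 j$)
$t{\left(B{\left(3 \right)},-7 \right)} + 47 \left(-15\right) = \left(\frac{147}{4} + 3 \left(-7\right)\right) + 47 \left(-15\right) = \left(\frac{147}{4} - 21\right) - 705 = \frac{63}{4} - 705 = - \frac{2757}{4}$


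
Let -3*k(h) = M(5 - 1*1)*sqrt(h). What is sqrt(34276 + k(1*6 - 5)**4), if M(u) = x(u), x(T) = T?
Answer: 2*sqrt(694153)/9 ≈ 185.15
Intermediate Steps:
M(u) = u
k(h) = -4*sqrt(h)/3 (k(h) = -(5 - 1*1)*sqrt(h)/3 = -(5 - 1)*sqrt(h)/3 = -4*sqrt(h)/3)
sqrt(34276 + k(1*6 - 5)**4) = sqrt(34276 + (-4*sqrt(1*6 - 5)/3)**4) = sqrt(34276 + (-4*sqrt(6 - 5)/3)**4) = sqrt(34276 + (-4*sqrt(1)/3)**4) = sqrt(34276 + (-4/3*1)**4) = sqrt(34276 + (-4/3)**4) = sqrt(34276 + 256/81) = sqrt(2776612/81) = 2*sqrt(694153)/9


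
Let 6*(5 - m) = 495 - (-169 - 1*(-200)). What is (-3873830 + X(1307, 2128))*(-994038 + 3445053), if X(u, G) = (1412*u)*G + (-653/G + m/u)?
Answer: 3820748428544548257105/397328 ≈ 9.6161e+15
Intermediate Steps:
m = -217/3 (m = 5 - (495 - (-169 - 1*(-200)))/6 = 5 - (495 - (-169 + 200))/6 = 5 - (495 - 1*31)/6 = 5 - (495 - 31)/6 = 5 - ⅙*464 = 5 - 232/3 = -217/3 ≈ -72.333)
X(u, G) = -653/G - 217/(3*u) + 1412*G*u (X(u, G) = (1412*u)*G + (-653/G - 217/(3*u)) = 1412*G*u + (-653/G - 217/(3*u)) = -653/G - 217/(3*u) + 1412*G*u)
(-3873830 + X(1307, 2128))*(-994038 + 3445053) = (-3873830 + (-653/2128 - 217/3/1307 + 1412*2128*1307))*(-994038 + 3445053) = (-3873830 + (-653*1/2128 - 217/3*1/1307 + 3927189952))*2451015 = (-3873830 + (-653/2128 - 217/3921 + 3927189952))*2451015 = (-3873830 + 32768033111191187/8343888)*2451015 = (32735710307540147/8343888)*2451015 = 3820748428544548257105/397328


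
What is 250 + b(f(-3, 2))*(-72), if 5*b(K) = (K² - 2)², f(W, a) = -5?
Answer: -36838/5 ≈ -7367.6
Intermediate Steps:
b(K) = (-2 + K²)²/5 (b(K) = (K² - 2)²/5 = (-2 + K²)²/5)
250 + b(f(-3, 2))*(-72) = 250 + ((-2 + (-5)²)²/5)*(-72) = 250 + ((-2 + 25)²/5)*(-72) = 250 + ((⅕)*23²)*(-72) = 250 + ((⅕)*529)*(-72) = 250 + (529/5)*(-72) = 250 - 38088/5 = -36838/5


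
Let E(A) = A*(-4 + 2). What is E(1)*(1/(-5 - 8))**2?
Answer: -2/169 ≈ -0.011834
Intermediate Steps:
E(A) = -2*A (E(A) = A*(-2) = -2*A)
E(1)*(1/(-5 - 8))**2 = (-2*1)*(1/(-5 - 8))**2 = -2*(1/(-13))**2 = -2*(-1/13)**2 = -2*1/169 = -2/169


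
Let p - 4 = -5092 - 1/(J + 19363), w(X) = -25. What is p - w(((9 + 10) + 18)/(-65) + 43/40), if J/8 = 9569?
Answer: -485617646/95915 ≈ -5063.0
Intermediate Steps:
J = 76552 (J = 8*9569 = 76552)
p = -488015521/95915 (p = 4 + (-5092 - 1/(76552 + 19363)) = 4 + (-5092 - 1/95915) = 4 - 488399181/95915 = -488015521/95915 ≈ -5088.0)
p - w(((9 + 10) + 18)/(-65) + 43/40) = -488015521/95915 - 1*(-25) = -488015521/95915 + 25 = -485617646/95915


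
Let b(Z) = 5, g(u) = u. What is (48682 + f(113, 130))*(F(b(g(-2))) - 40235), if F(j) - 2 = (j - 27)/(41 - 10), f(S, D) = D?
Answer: -60880522940/31 ≈ -1.9639e+9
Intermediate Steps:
F(j) = 35/31 + j/31 (F(j) = 2 + (j - 27)/(41 - 10) = 2 + (-27 + j)/31 = 2 + (-27 + j)*(1/31) = 2 + (-27/31 + j/31) = 35/31 + j/31)
(48682 + f(113, 130))*(F(b(g(-2))) - 40235) = (48682 + 130)*((35/31 + (1/31)*5) - 40235) = 48812*((35/31 + 5/31) - 40235) = 48812*(40/31 - 40235) = 48812*(-1247245/31) = -60880522940/31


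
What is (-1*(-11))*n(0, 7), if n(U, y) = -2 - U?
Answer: -22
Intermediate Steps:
(-1*(-11))*n(0, 7) = (-1*(-11))*(-2 - 1*0) = 11*(-2 + 0) = 11*(-2) = -22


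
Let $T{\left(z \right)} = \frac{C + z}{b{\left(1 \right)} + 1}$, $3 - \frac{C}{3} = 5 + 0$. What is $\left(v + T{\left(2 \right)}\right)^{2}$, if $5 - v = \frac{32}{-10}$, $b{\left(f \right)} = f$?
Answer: $\frac{961}{25} \approx 38.44$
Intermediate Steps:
$v = \frac{41}{5}$ ($v = 5 - \frac{32}{-10} = 5 - 32 \left(- \frac{1}{10}\right) = 5 - - \frac{16}{5} = 5 + \frac{16}{5} = \frac{41}{5} \approx 8.2$)
$C = -6$ ($C = 9 - 3 \left(5 + 0\right) = 9 - 15 = -6$)
$T{\left(z \right)} = -3 + \frac{z}{2}$ ($T{\left(z \right)} = \frac{-6 + z}{1 + 1} = \frac{-6 + z}{2} = \left(-6 + z\right) \frac{1}{2} = -3 + \frac{z}{2}$)
$\left(v + T{\left(2 \right)}\right)^{2} = \left(\frac{41}{5} + \left(-3 + \frac{1}{2} \cdot 2\right)\right)^{2} = \left(\frac{41}{5} + \left(-3 + 1\right)\right)^{2} = \left(\frac{41}{5} - 2\right)^{2} = \left(\frac{31}{5}\right)^{2} = \frac{961}{25}$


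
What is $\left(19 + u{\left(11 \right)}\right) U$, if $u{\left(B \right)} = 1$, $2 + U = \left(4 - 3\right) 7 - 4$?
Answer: $20$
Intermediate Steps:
$U = 1$ ($U = -2 - \left(4 - \left(4 - 3\right) 7\right) = -2 + \left(1 \cdot 7 - 4\right) = -2 + \left(7 - 4\right) = -2 + 3 = 1$)
$\left(19 + u{\left(11 \right)}\right) U = \left(19 + 1\right) 1 = 20 \cdot 1 = 20$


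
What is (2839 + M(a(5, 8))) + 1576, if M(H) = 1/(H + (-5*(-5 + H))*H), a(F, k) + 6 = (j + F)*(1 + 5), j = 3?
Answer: 34119119/7728 ≈ 4415.0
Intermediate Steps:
a(F, k) = 12 + 6*F (a(F, k) = -6 + (3 + F)*(1 + 5) = -6 + (3 + F)*6 = -6 + (18 + 6*F) = 12 + 6*F)
M(H) = 1/(H + H*(25 - 5*H)) (M(H) = 1/(H + (25 - 5*H)*H) = 1/(H + H*(25 - 5*H)))
(2839 + M(a(5, 8))) + 1576 = (2839 - 1/((12 + 6*5)*(-26 + 5*(12 + 6*5)))) + 1576 = (2839 - 1/((12 + 30)*(-26 + 5*(12 + 30)))) + 1576 = (2839 - 1/(42*(-26 + 5*42))) + 1576 = (2839 - 1*1/42/(-26 + 210)) + 1576 = (2839 - 1*1/42/184) + 1576 = (2839 - 1*1/42*1/184) + 1576 = (2839 - 1/7728) + 1576 = 21939791/7728 + 1576 = 34119119/7728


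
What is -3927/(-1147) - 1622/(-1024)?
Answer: 2940841/587264 ≈ 5.0077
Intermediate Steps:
-3927/(-1147) - 1622/(-1024) = -3927*(-1/1147) - 1622*(-1/1024) = 3927/1147 + 811/512 = 2940841/587264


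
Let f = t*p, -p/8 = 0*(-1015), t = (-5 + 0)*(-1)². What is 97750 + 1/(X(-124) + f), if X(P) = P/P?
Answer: 97751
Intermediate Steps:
t = -5 (t = -5*1 = -5)
X(P) = 1
p = 0 (p = -0*(-1015) = -8*0 = 0)
f = 0 (f = -5*0 = 0)
97750 + 1/(X(-124) + f) = 97750 + 1/(1 + 0) = 97750 + 1/1 = 97750 + 1 = 97751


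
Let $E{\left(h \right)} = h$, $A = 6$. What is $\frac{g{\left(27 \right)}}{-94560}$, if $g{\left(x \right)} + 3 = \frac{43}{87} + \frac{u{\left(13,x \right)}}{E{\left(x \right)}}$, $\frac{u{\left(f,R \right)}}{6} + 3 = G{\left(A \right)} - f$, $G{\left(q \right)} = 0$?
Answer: $\frac{791}{12340080} \approx 6.41 \cdot 10^{-5}$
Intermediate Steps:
$u{\left(f,R \right)} = -18 - 6 f$ ($u{\left(f,R \right)} = -18 + 6 \left(0 - f\right) = -18 + 6 \left(- f\right) = -18 - 6 f$)
$g{\left(x \right)} = - \frac{218}{87} - \frac{96}{x}$ ($g{\left(x \right)} = -3 + \left(\frac{43}{87} + \frac{-18 - 78}{x}\right) = -3 + \left(43 \cdot \frac{1}{87} + \frac{-18 - 78}{x}\right) = -3 + \left(\frac{43}{87} - \frac{96}{x}\right) = - \frac{218}{87} - \frac{96}{x}$)
$\frac{g{\left(27 \right)}}{-94560} = \frac{- \frac{218}{87} - \frac{96}{27}}{-94560} = \left(- \frac{218}{87} - \frac{32}{9}\right) \left(- \frac{1}{94560}\right) = \left(- \frac{1582}{261}\right) \left(- \frac{1}{94560}\right) = \frac{791}{12340080}$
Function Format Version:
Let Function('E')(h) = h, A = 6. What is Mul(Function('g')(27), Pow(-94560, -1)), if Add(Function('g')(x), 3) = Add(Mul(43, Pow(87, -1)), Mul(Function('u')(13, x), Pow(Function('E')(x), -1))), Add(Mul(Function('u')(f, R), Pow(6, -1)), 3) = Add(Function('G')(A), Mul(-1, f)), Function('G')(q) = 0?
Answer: Rational(791, 12340080) ≈ 6.4100e-5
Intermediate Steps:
Function('u')(f, R) = Add(-18, Mul(-6, f)) (Function('u')(f, R) = Add(-18, Mul(6, Add(0, Mul(-1, f)))) = Add(-18, Mul(6, Mul(-1, f))) = Add(-18, Mul(-6, f)))
Function('g')(x) = Add(Rational(-218, 87), Mul(-96, Pow(x, -1))) (Function('g')(x) = Add(-3, Add(Mul(43, Pow(87, -1)), Mul(Add(-18, Mul(-6, 13)), Pow(x, -1)))) = Add(-3, Add(Mul(43, Rational(1, 87)), Mul(Add(-18, -78), Pow(x, -1)))) = Add(-3, Add(Rational(43, 87), Mul(-96, Pow(x, -1)))) = Add(Rational(-218, 87), Mul(-96, Pow(x, -1))))
Mul(Function('g')(27), Pow(-94560, -1)) = Mul(Add(Rational(-218, 87), Mul(-96, Pow(27, -1))), Pow(-94560, -1)) = Mul(Add(Rational(-218, 87), Mul(-96, Rational(1, 27))), Rational(-1, 94560)) = Mul(Add(Rational(-218, 87), Rational(-32, 9)), Rational(-1, 94560)) = Mul(Rational(-1582, 261), Rational(-1, 94560)) = Rational(791, 12340080)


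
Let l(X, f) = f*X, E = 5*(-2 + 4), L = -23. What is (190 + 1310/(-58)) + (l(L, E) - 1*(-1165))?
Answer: 31970/29 ≈ 1102.4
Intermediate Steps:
E = 10 (E = 5*2 = 10)
l(X, f) = X*f
(190 + 1310/(-58)) + (l(L, E) - 1*(-1165)) = (190 + 1310/(-58)) + (-23*10 - 1*(-1165)) = (190 + 1310*(-1/58)) + (-230 + 1165) = (190 - 655/29) + 935 = 4855/29 + 935 = 31970/29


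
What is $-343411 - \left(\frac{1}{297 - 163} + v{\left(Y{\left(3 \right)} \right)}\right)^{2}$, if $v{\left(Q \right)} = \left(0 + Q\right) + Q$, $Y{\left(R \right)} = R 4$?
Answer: $- \frac{6176637005}{17956} \approx -3.4399 \cdot 10^{5}$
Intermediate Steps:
$Y{\left(R \right)} = 4 R$
$v{\left(Q \right)} = 2 Q$ ($v{\left(Q \right)} = Q + Q = 2 Q$)
$-343411 - \left(\frac{1}{297 - 163} + v{\left(Y{\left(3 \right)} \right)}\right)^{2} = -343411 - \left(\frac{1}{297 - 163} + 2 \cdot 4 \cdot 3\right)^{2} = -343411 - \left(\frac{1}{134} + 2 \cdot 12\right)^{2} = -343411 - \left(\frac{1}{134} + 24\right)^{2} = -343411 - \left(\frac{3217}{134}\right)^{2} = -343411 - \frac{10349089}{17956} = - \frac{6176637005}{17956}$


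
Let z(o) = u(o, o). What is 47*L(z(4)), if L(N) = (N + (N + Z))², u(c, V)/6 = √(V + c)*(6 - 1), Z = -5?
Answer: 1354775 - 56400*√2 ≈ 1.2750e+6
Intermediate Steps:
u(c, V) = 30*√(V + c) (u(c, V) = 6*(√(V + c)*(6 - 1)) = 6*(√(V + c)*5) = 6*(5*√(V + c)) = 30*√(V + c))
z(o) = 30*√2*√o (z(o) = 30*√(o + o) = 30*√(2*o) = 30*(√2*√o) = 30*√2*√o)
L(N) = (-5 + 2*N)² (L(N) = (N + (N - 5))² = (N + (-5 + N))² = (-5 + 2*N)²)
47*L(z(4)) = 47*(-5 + 2*(30*√2*√4))² = 47*(-5 + 2*(30*√2*2))² = 47*(-5 + 2*(60*√2))² = 47*(-5 + 120*√2)²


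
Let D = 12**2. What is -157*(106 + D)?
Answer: -39250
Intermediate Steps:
D = 144
-157*(106 + D) = -157*(106 + 144) = -157*250 = -39250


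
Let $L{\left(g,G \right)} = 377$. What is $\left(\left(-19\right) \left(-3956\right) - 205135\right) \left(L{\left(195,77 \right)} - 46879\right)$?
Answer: $6043911442$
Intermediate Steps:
$\left(\left(-19\right) \left(-3956\right) - 205135\right) \left(L{\left(195,77 \right)} - 46879\right) = \left(\left(-19\right) \left(-3956\right) - 205135\right) \left(377 - 46879\right) = \left(75164 - 205135\right) \left(-46502\right) = \left(-129971\right) \left(-46502\right) = 6043911442$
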